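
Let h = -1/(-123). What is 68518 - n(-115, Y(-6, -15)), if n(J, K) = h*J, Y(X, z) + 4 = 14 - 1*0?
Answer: 8427829/123 ≈ 68519.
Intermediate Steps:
h = 1/123 (h = -1*(-1/123) = 1/123 ≈ 0.0081301)
Y(X, z) = 10 (Y(X, z) = -4 + (14 - 1*0) = -4 + (14 + 0) = -4 + 14 = 10)
n(J, K) = J/123
68518 - n(-115, Y(-6, -15)) = 68518 - (-115)/123 = 68518 - 1*(-115/123) = 68518 + 115/123 = 8427829/123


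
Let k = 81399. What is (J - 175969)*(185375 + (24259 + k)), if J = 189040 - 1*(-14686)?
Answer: 8078202981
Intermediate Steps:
J = 203726 (J = 189040 + 14686 = 203726)
(J - 175969)*(185375 + (24259 + k)) = (203726 - 175969)*(185375 + (24259 + 81399)) = 27757*(185375 + 105658) = 27757*291033 = 8078202981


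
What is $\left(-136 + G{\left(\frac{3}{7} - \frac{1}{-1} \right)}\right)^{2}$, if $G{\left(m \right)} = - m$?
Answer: $\frac{925444}{49} \approx 18887.0$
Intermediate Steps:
$\left(-136 + G{\left(\frac{3}{7} - \frac{1}{-1} \right)}\right)^{2} = \left(-136 - \left(\frac{3}{7} - \frac{1}{-1}\right)\right)^{2} = \left(-136 - \left(3 \cdot \frac{1}{7} - -1\right)\right)^{2} = \left(-136 - \left(\frac{3}{7} + 1\right)\right)^{2} = \left(-136 - \frac{10}{7}\right)^{2} = \left(- \frac{962}{7}\right)^{2} = \frac{925444}{49}$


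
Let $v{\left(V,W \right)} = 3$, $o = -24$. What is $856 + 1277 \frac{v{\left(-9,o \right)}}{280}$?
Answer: $\frac{243511}{280} \approx 869.68$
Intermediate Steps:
$856 + 1277 \frac{v{\left(-9,o \right)}}{280} = 856 + 1277 \cdot \frac{3}{280} = 856 + \frac{3831}{280} = \frac{243511}{280}$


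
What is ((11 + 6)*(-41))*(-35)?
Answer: 24395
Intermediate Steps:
((11 + 6)*(-41))*(-35) = (17*(-41))*(-35) = -697*(-35) = 24395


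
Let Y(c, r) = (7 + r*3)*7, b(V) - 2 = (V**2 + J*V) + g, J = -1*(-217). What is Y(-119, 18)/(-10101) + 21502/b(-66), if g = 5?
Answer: -31634885/14370837 ≈ -2.2013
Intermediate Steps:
J = 217
b(V) = 7 + V**2 + 217*V (b(V) = 2 + ((V**2 + 217*V) + 5) = 2 + (5 + V**2 + 217*V) = 7 + V**2 + 217*V)
Y(c, r) = 49 + 21*r (Y(c, r) = (7 + 3*r)*7 = 49 + 21*r)
Y(-119, 18)/(-10101) + 21502/b(-66) = (49 + 21*18)/(-10101) + 21502/(7 + (-66)**2 + 217*(-66)) = (49 + 378)*(-1/10101) + 21502/(7 + 4356 - 14322) = 427*(-1/10101) + 21502/(-9959) = -61/1443 + 21502*(-1/9959) = -61/1443 - 21502/9959 = -31634885/14370837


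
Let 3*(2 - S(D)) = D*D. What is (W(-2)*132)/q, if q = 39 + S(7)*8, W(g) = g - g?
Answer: 0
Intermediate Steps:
W(g) = 0
S(D) = 2 - D**2/3 (S(D) = 2 - D*D/3 = 2 - D**2/3)
q = -227/3 (q = 39 + (2 - 1/3*7**2)*8 = 39 + (2 - 1/3*49)*8 = 39 + (2 - 49/3)*8 = 39 - 43/3*8 = 39 - 344/3 = -227/3 ≈ -75.667)
(W(-2)*132)/q = (0*132)/(-227/3) = 0*(-3/227) = 0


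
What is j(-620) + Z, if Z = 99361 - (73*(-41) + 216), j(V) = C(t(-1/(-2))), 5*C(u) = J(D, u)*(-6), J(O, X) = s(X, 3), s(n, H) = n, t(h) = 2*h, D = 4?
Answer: 510684/5 ≈ 1.0214e+5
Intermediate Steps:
J(O, X) = X
C(u) = -6*u/5 (C(u) = (u*(-6))/5 = (-6*u)/5 = -6*u/5)
j(V) = -6/5 (j(V) = -12*(-1/(-2))/5 = -12*(-1*(-½))/5 = -12/(5*2) = -6/5*1 = -6/5)
Z = 102138 (Z = 99361 - (-2993 + 216) = 99361 - 1*(-2777) = 99361 + 2777 = 102138)
j(-620) + Z = -6/5 + 102138 = 510684/5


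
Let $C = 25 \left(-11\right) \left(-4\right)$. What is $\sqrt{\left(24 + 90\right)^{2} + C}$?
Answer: $4 \sqrt{881} \approx 118.73$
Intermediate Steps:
$C = 1100$ ($C = \left(-275\right) \left(-4\right) = 1100$)
$\sqrt{\left(24 + 90\right)^{2} + C} = \sqrt{\left(24 + 90\right)^{2} + 1100} = \sqrt{114^{2} + 1100} = \sqrt{12996 + 1100} = \sqrt{14096} = 4 \sqrt{881}$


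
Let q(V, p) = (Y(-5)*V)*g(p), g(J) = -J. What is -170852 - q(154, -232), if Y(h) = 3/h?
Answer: -747076/5 ≈ -1.4942e+5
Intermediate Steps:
q(V, p) = 3*V*p/5 (q(V, p) = ((3/(-5))*V)*(-p) = ((3*(-⅕))*V)*(-p) = (-3*V/5)*(-p) = 3*V*p/5)
-170852 - q(154, -232) = -170852 - 3*154*(-232)/5 = -170852 - 1*(-107184/5) = -170852 + 107184/5 = -747076/5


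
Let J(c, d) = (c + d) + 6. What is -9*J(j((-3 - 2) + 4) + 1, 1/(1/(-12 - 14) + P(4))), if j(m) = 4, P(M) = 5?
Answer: -4335/43 ≈ -100.81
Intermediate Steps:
J(c, d) = 6 + c + d
-9*J(j((-3 - 2) + 4) + 1, 1/(1/(-12 - 14) + P(4))) = -9*(6 + (4 + 1) + 1/(1/(-12 - 14) + 5)) = -9*(6 + 5 + 1/(1/(-26) + 5)) = -9*(6 + 5 + 1/(-1/26 + 5)) = -9*(6 + 5 + 1/(129/26)) = -9*(6 + 5 + 26/129) = -9*1445/129 = -4335/43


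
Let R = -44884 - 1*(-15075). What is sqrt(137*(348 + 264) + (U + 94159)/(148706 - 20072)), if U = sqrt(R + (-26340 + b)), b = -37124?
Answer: sqrt(1387354126223670 + 128634*I*sqrt(93273))/128634 ≈ 289.56 + 4.0997e-6*I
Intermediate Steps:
R = -29809 (R = -44884 + 15075 = -29809)
U = I*sqrt(93273) (U = sqrt(-29809 + (-26340 - 37124)) = sqrt(-29809 - 63464) = sqrt(-93273) = I*sqrt(93273) ≈ 305.41*I)
sqrt(137*(348 + 264) + (U + 94159)/(148706 - 20072)) = sqrt(137*(348 + 264) + (I*sqrt(93273) + 94159)/(148706 - 20072)) = sqrt(137*612 + (94159 + I*sqrt(93273))/128634) = sqrt(83844 + (94159 + I*sqrt(93273))*(1/128634)) = sqrt(83844 + (94159/128634 + I*sqrt(93273)/128634)) = sqrt(10785283255/128634 + I*sqrt(93273)/128634)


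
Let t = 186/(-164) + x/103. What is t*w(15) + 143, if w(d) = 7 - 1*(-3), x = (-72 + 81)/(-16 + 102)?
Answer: 23909587/181589 ≈ 131.67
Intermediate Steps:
x = 9/86 ≈ 0.10465
w(d) = 10 (w(d) = 7 + 3 = 10)
t = -205764/181589 (t = 186/(-164) + (9/86)/103 = 186*(-1/164) + (9/86)*(1/103) = -93/82 + 9/8858 = -205764/181589 ≈ -1.1331)
t*w(15) + 143 = -205764/181589*10 + 143 = -2057640/181589 + 143 = 23909587/181589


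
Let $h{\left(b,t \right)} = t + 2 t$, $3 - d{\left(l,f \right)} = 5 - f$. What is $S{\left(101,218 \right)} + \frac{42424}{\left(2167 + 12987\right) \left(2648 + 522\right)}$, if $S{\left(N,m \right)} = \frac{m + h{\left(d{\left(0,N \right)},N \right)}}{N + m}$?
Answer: $\frac{6260356259}{3831044855} \approx 1.6341$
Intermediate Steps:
$d{\left(l,f \right)} = -2 + f$ ($d{\left(l,f \right)} = 3 - \left(5 - f\right) = 3 + \left(-5 + f\right) = -2 + f$)
$h{\left(b,t \right)} = 3 t$
$S{\left(N,m \right)} = \frac{m + 3 N}{N + m}$
$S{\left(101,218 \right)} + \frac{42424}{\left(2167 + 12987\right) \left(2648 + 522\right)} = \frac{218 + 3 \cdot 101}{101 + 218} + \frac{42424}{\left(2167 + 12987\right) \left(2648 + 522\right)} = \frac{218 + 303}{319} + \frac{42424}{15154 \cdot 3170} = \frac{1}{319} \cdot 521 + \frac{42424}{48038180} = \frac{521}{319} + 42424 \cdot \frac{1}{48038180} = \frac{521}{319} + \frac{10606}{12009545} = \frac{6260356259}{3831044855}$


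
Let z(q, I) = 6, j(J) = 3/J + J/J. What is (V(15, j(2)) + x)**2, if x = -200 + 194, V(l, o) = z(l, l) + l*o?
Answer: 5625/4 ≈ 1406.3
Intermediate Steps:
j(J) = 1 + 3/J (j(J) = 3/J + 1 = 1 + 3/J)
V(l, o) = 6 + l*o
x = -6
(V(15, j(2)) + x)**2 = ((6 + 15*((3 + 2)/2)) - 6)**2 = ((6 + 15*((1/2)*5)) - 6)**2 = ((6 + 15*(5/2)) - 6)**2 = ((6 + 75/2) - 6)**2 = (87/2 - 6)**2 = (75/2)**2 = 5625/4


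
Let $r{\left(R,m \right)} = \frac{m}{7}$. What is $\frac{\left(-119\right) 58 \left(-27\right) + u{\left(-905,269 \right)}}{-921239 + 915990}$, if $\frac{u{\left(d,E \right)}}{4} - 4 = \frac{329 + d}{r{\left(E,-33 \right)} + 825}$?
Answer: $- \frac{59451134}{1674431} \approx -35.505$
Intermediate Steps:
$r{\left(R,m \right)} = \frac{m}{7}$ ($r{\left(R,m \right)} = m \frac{1}{7} = \frac{m}{7}$)
$u{\left(d,E \right)} = \frac{50542}{2871} + \frac{14 d}{2871}$ ($u{\left(d,E \right)} = 16 + 4 \frac{329 + d}{\frac{1}{7} \left(-33\right) + 825} = 16 + 4 \frac{329 + d}{- \frac{33}{7} + 825} = 16 + 4 \frac{329 + d}{\frac{5742}{7}} = 16 + 4 \left(329 + d\right) \frac{7}{5742} = 16 + 4 \left(\frac{2303}{5742} + \frac{7 d}{5742}\right) = 16 + \left(\frac{4606}{2871} + \frac{14 d}{2871}\right) = \frac{50542}{2871} + \frac{14 d}{2871}$)
$\frac{\left(-119\right) 58 \left(-27\right) + u{\left(-905,269 \right)}}{-921239 + 915990} = \frac{\left(-119\right) 58 \left(-27\right) + \left(\frac{50542}{2871} + \frac{14}{2871} \left(-905\right)\right)}{-921239 + 915990} = \frac{\left(-6902\right) \left(-27\right) + \left(\frac{50542}{2871} - \frac{12670}{2871}\right)}{-5249} = \left(186354 + \frac{4208}{319}\right) \left(- \frac{1}{5249}\right) = \frac{59451134}{319} \left(- \frac{1}{5249}\right) = - \frac{59451134}{1674431}$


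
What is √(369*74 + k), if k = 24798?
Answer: 2*√13026 ≈ 228.26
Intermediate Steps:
√(369*74 + k) = √(369*74 + 24798) = √(27306 + 24798) = √52104 = 2*√13026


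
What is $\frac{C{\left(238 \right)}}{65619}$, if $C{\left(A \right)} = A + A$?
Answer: $\frac{476}{65619} \approx 0.007254$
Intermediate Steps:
$C{\left(A \right)} = 2 A$
$\frac{C{\left(238 \right)}}{65619} = \frac{2 \cdot 238}{65619} = 476 \cdot \frac{1}{65619} = \frac{476}{65619}$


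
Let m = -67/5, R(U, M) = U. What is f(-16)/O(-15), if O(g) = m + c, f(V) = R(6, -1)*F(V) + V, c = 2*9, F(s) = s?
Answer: -560/23 ≈ -24.348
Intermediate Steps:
m = -67/5 (m = -67*⅕ = -67/5 ≈ -13.400)
c = 18
f(V) = 7*V (f(V) = 6*V + V = 7*V)
O(g) = 23/5 (O(g) = -67/5 + 18 = 23/5)
f(-16)/O(-15) = (7*(-16))/(23/5) = -112*5/23 = -560/23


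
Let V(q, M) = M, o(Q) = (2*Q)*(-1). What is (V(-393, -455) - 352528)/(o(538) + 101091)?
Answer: -352983/100015 ≈ -3.5293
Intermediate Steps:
o(Q) = -2*Q
(V(-393, -455) - 352528)/(o(538) + 101091) = (-455 - 352528)/(-2*538 + 101091) = -352983/(-1076 + 101091) = -352983/100015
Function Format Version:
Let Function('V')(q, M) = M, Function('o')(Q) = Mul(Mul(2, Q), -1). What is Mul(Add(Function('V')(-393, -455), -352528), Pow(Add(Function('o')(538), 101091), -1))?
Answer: Rational(-352983, 100015) ≈ -3.5293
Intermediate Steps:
Function('o')(Q) = Mul(-2, Q)
Mul(Add(Function('V')(-393, -455), -352528), Pow(Add(Function('o')(538), 101091), -1)) = Mul(Add(-455, -352528), Pow(Add(Mul(-2, 538), 101091), -1)) = Mul(-352983, Pow(Add(-1076, 101091), -1)) = Mul(-352983, Pow(100015, -1)) = Mul(-352983, Rational(1, 100015)) = Rational(-352983, 100015)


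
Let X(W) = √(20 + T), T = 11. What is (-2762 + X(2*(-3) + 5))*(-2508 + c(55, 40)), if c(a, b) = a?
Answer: 6775186 - 2453*√31 ≈ 6.7615e+6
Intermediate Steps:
X(W) = √31 (X(W) = √(20 + 11) = √31)
(-2762 + X(2*(-3) + 5))*(-2508 + c(55, 40)) = (-2762 + √31)*(-2508 + 55) = (-2762 + √31)*(-2453) = 6775186 - 2453*√31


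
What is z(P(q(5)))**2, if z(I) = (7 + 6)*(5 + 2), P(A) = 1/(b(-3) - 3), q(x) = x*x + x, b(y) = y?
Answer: 8281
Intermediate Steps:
q(x) = x + x**2 (q(x) = x**2 + x = x + x**2)
P(A) = -1/6 (P(A) = 1/(-3 - 3) = 1/(-6) = -1/6)
z(I) = 91 (z(I) = 13*7 = 91)
z(P(q(5)))**2 = 91**2 = 8281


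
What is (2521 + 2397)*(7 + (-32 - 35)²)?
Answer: 22111328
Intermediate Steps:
(2521 + 2397)*(7 + (-32 - 35)²) = 4918*(7 + (-67)²) = 4918*(7 + 4489) = 4918*4496 = 22111328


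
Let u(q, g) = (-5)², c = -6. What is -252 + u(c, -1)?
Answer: -227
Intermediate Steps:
u(q, g) = 25
-252 + u(c, -1) = -252 + 25 = -227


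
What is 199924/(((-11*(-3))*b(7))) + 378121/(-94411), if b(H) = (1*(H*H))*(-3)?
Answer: -20709289735/457987761 ≈ -45.218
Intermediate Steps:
b(H) = -3*H² (b(H) = (1*H²)*(-3) = H²*(-3) = -3*H²)
199924/(((-11*(-3))*b(7))) + 378121/(-94411) = 199924/(((-11*(-3))*(-3*7²))) + 378121/(-94411) = 199924/((33*(-3*49))) + 378121*(-1/94411) = 199924/((33*(-147))) - 378121/94411 = 199924/(-4851) - 378121/94411 = 199924*(-1/4851) - 378121/94411 = -199924/4851 - 378121/94411 = -20709289735/457987761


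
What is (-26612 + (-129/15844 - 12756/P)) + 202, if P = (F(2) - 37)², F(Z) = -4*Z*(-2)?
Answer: -61578073531/2329068 ≈ -26439.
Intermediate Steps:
F(Z) = 8*Z
P = 441 (P = (8*2 - 37)² = (16 - 37)² = (-21)² = 441)
(-26612 + (-129/15844 - 12756/P)) + 202 = (-26612 + (-129/15844 - 12756/441)) + 202 = (-26612 + (-129*1/15844 - 12756*1/441)) + 202 = (-26612 + (-129/15844 - 4252/147)) + 202 = (-26612 - 67387651/2329068) + 202 = -62048545267/2329068 + 202 = -61578073531/2329068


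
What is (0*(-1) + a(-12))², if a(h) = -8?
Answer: 64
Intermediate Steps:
(0*(-1) + a(-12))² = (0*(-1) - 8)² = (0 - 8)² = (-8)² = 64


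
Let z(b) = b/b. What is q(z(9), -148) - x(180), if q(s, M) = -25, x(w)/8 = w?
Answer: -1465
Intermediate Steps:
z(b) = 1
x(w) = 8*w
q(z(9), -148) - x(180) = -25 - 8*180 = -25 - 1*1440 = -25 - 1440 = -1465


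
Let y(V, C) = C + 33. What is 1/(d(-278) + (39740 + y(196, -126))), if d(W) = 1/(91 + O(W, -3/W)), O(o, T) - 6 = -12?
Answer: 85/3369996 ≈ 2.5223e-5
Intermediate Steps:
O(o, T) = -6 (O(o, T) = 6 - 12 = -6)
y(V, C) = 33 + C
d(W) = 1/85 (d(W) = 1/(91 - 6) = 1/85)
1/(d(-278) + (39740 + y(196, -126))) = 1/(1/85 + (39740 + (33 - 126))) = 1/(1/85 + (39740 - 93)) = 1/(1/85 + 39647) = 1/(3369996/85) = 85/3369996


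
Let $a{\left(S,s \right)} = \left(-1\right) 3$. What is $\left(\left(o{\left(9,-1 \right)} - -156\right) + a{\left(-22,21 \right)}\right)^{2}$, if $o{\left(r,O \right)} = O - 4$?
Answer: $21904$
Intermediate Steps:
$o{\left(r,O \right)} = -4 + O$
$a{\left(S,s \right)} = -3$
$\left(\left(o{\left(9,-1 \right)} - -156\right) + a{\left(-22,21 \right)}\right)^{2} = \left(\left(\left(-4 - 1\right) - -156\right) - 3\right)^{2} = \left(\left(-5 + 156\right) - 3\right)^{2} = \left(151 - 3\right)^{2} = 148^{2} = 21904$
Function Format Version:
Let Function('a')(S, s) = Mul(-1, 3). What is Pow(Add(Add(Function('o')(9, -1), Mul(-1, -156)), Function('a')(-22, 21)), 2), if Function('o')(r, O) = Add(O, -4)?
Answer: 21904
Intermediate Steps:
Function('o')(r, O) = Add(-4, O)
Function('a')(S, s) = -3
Pow(Add(Add(Function('o')(9, -1), Mul(-1, -156)), Function('a')(-22, 21)), 2) = Pow(Add(Add(Add(-4, -1), Mul(-1, -156)), -3), 2) = Pow(Add(Add(-5, 156), -3), 2) = Pow(Add(151, -3), 2) = Pow(148, 2) = 21904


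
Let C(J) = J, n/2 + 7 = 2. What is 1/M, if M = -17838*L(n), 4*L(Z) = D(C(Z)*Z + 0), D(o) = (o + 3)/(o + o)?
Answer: -400/918657 ≈ -0.00043542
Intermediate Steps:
n = -10 (n = -14 + 2*2 = -14 + 4 = -10)
D(o) = (3 + o)/(2*o) (D(o) = (3 + o)/((2*o)) = (3 + o)*(1/(2*o)) = (3 + o)/(2*o))
L(Z) = (3 + Z²)/(8*Z²) (L(Z) = ((3 + (Z*Z + 0))/(2*(Z*Z + 0)))/4 = ((3 + (Z² + 0))/(2*(Z² + 0)))/4 = ((3 + Z²)/(2*(Z²)))/4 = ((3 + Z²)/(2*Z²))/4 = (3 + Z²)/(8*Z²))
M = -918657/400 (M = -8919*(3 + (-10)²)/(4*(-10)²) = -8919*(3 + 100)/(4*100) = -8919*103/(4*100) = -17838*103/800 = -918657/400 ≈ -2296.6)
1/M = 1/(-918657/400) = -400/918657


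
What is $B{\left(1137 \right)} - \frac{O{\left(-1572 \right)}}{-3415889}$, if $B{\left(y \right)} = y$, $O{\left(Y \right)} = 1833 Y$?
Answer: $\frac{3880984317}{3415889} \approx 1136.2$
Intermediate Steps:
$B{\left(1137 \right)} - \frac{O{\left(-1572 \right)}}{-3415889} = 1137 - \frac{1833 \left(-1572\right)}{-3415889} = 1137 - \left(-2881476\right) \left(- \frac{1}{3415889}\right) = 1137 - \frac{2881476}{3415889} = \frac{3880984317}{3415889}$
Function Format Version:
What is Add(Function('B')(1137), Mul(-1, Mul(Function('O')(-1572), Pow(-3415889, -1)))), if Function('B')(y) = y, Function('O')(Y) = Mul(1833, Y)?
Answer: Rational(3880984317, 3415889) ≈ 1136.2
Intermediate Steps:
Add(Function('B')(1137), Mul(-1, Mul(Function('O')(-1572), Pow(-3415889, -1)))) = Add(1137, Mul(-1, Mul(Mul(1833, -1572), Pow(-3415889, -1)))) = Add(1137, Mul(-1, Mul(-2881476, Rational(-1, 3415889)))) = Add(1137, Mul(-1, Rational(2881476, 3415889))) = Add(1137, Rational(-2881476, 3415889)) = Rational(3880984317, 3415889)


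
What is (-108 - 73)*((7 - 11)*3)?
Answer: 2172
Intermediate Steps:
(-108 - 73)*((7 - 11)*3) = -(-724)*3 = -181*(-12) = 2172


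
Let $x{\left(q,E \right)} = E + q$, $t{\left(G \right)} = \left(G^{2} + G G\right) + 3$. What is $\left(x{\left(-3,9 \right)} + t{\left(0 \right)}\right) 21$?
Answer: $189$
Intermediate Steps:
$t{\left(G \right)} = 3 + 2 G^{2}$ ($t{\left(G \right)} = \left(G^{2} + G^{2}\right) + 3 = 2 G^{2} + 3 = 3 + 2 G^{2}$)
$\left(x{\left(-3,9 \right)} + t{\left(0 \right)}\right) 21 = \left(\left(9 - 3\right) + \left(3 + 2 \cdot 0^{2}\right)\right) 21 = \left(6 + \left(3 + 2 \cdot 0\right)\right) 21 = \left(6 + \left(3 + 0\right)\right) 21 = \left(6 + 3\right) 21 = 9 \cdot 21 = 189$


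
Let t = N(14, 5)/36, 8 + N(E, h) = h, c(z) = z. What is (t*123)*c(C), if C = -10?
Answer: 205/2 ≈ 102.50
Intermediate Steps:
N(E, h) = -8 + h
t = -1/12 (t = (-8 + 5)/36 = -3*1/36 = -1/12 ≈ -0.083333)
(t*123)*c(C) = -1/12*123*(-10) = -41/4*(-10) = 205/2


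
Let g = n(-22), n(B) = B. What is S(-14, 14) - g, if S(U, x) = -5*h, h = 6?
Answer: -8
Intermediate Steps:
S(U, x) = -30 (S(U, x) = -5*6 = -30)
g = -22
S(-14, 14) - g = -30 - 1*(-22) = -30 + 22 = -8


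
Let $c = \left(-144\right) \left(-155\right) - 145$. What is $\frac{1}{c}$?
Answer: $\frac{1}{22175} \approx 4.5096 \cdot 10^{-5}$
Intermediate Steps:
$c = 22175$ ($c = 22320 - 145 = 22175$)
$\frac{1}{c} = \frac{1}{22175}$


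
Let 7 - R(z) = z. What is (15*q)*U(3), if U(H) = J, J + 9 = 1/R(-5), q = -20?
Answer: 2675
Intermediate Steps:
R(z) = 7 - z
J = -107/12 (J = -9 + 1/(7 - 1*(-5)) = -9 + 1/(7 + 5) = -9 + 1/12 = -107/12 ≈ -8.9167)
U(H) = -107/12
(15*q)*U(3) = (15*(-20))*(-107/12) = -300*(-107/12) = 2675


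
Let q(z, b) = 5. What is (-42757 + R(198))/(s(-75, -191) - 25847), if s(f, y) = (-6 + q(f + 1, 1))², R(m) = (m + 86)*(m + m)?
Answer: -69707/25846 ≈ -2.6970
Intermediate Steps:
R(m) = 2*m*(86 + m) (R(m) = (86 + m)*(2*m) = 2*m*(86 + m))
s(f, y) = 1 (s(f, y) = (-6 + 5)² = (-1)² = 1)
(-42757 + R(198))/(s(-75, -191) - 25847) = (-42757 + 2*198*(86 + 198))/(1 - 25847) = (-42757 + 2*198*284)/(-25846) = (-42757 + 112464)*(-1/25846) = 69707*(-1/25846) = -69707/25846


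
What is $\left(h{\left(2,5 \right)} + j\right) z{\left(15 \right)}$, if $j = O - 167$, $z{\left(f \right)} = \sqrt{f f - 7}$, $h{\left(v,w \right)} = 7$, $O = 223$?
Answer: $63 \sqrt{218} \approx 930.18$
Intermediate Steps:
$z{\left(f \right)} = \sqrt{-7 + f^{2}}$ ($z{\left(f \right)} = \sqrt{f^{2} - 7} = \sqrt{-7 + f^{2}}$)
$j = 56$ ($j = 223 - 167 = 56$)
$\left(h{\left(2,5 \right)} + j\right) z{\left(15 \right)} = \left(7 + 56\right) \sqrt{-7 + 15^{2}} = 63 \sqrt{-7 + 225} = 63 \sqrt{218}$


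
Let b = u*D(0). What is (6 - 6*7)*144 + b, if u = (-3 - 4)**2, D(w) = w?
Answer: -5184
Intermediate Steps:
u = 49 (u = (-7)**2 = 49)
b = 0 (b = 49*0 = 0)
(6 - 6*7)*144 + b = (6 - 6*7)*144 + 0 = (6 - 42)*144 + 0 = -36*144 + 0 = -5184 + 0 = -5184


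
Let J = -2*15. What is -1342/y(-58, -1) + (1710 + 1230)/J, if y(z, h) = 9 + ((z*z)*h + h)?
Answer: -163773/1678 ≈ -97.600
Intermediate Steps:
y(z, h) = 9 + h + h*z² (y(z, h) = 9 + (z²*h + h) = 9 + (h*z² + h) = 9 + (h + h*z²) = 9 + h + h*z²)
J = -30
-1342/y(-58, -1) + (1710 + 1230)/J = -1342/(9 - 1 - 1*(-58)²) + (1710 + 1230)/(-30) = -1342/(9 - 1 - 1*3364) + 2940*(-1/30) = -1342/(9 - 1 - 3364) - 98 = -1342/(-3356) - 98 = -1342*(-1/3356) - 98 = 671/1678 - 98 = -163773/1678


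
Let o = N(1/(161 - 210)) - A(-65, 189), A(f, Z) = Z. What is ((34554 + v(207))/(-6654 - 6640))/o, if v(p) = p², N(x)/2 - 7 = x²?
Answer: 185844603/5585779862 ≈ 0.033271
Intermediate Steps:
N(x) = 14 + 2*x²
o = -420173/2401 (o = (14 + 2*(1/(161 - 210))²) - 1*189 = (14 + 2*(1/(-49))²) - 189 = (14 + 2*(-1/49)²) - 189 = (14 + 2*(1/2401)) - 189 = (14 + 2/2401) - 189 = 33616/2401 - 189 = -420173/2401 ≈ -175.00)
((34554 + v(207))/(-6654 - 6640))/o = ((34554 + 207²)/(-6654 - 6640))/(-420173/2401) = ((34554 + 42849)/(-13294))*(-2401/420173) = (77403*(-1/13294))*(-2401/420173) = -77403/13294*(-2401/420173) = 185844603/5585779862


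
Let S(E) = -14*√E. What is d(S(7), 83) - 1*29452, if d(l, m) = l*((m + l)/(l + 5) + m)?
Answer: -13188276/449 - 526204*√7/449 ≈ -32473.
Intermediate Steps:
d(l, m) = l*(m + (l + m)/(5 + l)) (d(l, m) = l*((l + m)/(5 + l) + m) = l*(m + (l + m)/(5 + l)))
d(S(7), 83) - 1*29452 = (-14*√7)*(-14*√7 + 6*83 - 14*√7*83)/(5 - 14*√7) - 1*29452 = (-14*√7)*(-14*√7 + 498 - 1162*√7)/(5 - 14*√7) - 29452 = (-14*√7)*(498 - 1176*√7)/(5 - 14*√7) - 29452 = -14*√7*(498 - 1176*√7)/(5 - 14*√7) - 29452 = -29452 - 14*√7*(498 - 1176*√7)/(5 - 14*√7)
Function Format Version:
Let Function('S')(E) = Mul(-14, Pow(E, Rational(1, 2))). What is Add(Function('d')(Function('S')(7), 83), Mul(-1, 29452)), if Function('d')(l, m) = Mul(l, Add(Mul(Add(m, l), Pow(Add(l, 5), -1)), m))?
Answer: Add(Rational(-13188276, 449), Mul(Rational(-526204, 449), Pow(7, Rational(1, 2)))) ≈ -32473.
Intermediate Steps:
Function('d')(l, m) = Mul(l, Add(m, Mul(Pow(Add(5, l), -1), Add(l, m)))) (Function('d')(l, m) = Mul(l, Add(Mul(Add(l, m), Pow(Add(5, l), -1)), m)) = Mul(l, Add(Mul(Pow(Add(5, l), -1), Add(l, m)), m)) = Mul(l, Add(m, Mul(Pow(Add(5, l), -1), Add(l, m)))))
Add(Function('d')(Function('S')(7), 83), Mul(-1, 29452)) = Add(Mul(Mul(-14, Pow(7, Rational(1, 2))), Pow(Add(5, Mul(-14, Pow(7, Rational(1, 2)))), -1), Add(Mul(-14, Pow(7, Rational(1, 2))), Mul(6, 83), Mul(Mul(-14, Pow(7, Rational(1, 2))), 83))), Mul(-1, 29452)) = Add(Mul(Mul(-14, Pow(7, Rational(1, 2))), Pow(Add(5, Mul(-14, Pow(7, Rational(1, 2)))), -1), Add(Mul(-14, Pow(7, Rational(1, 2))), 498, Mul(-1162, Pow(7, Rational(1, 2))))), -29452) = Add(Mul(Mul(-14, Pow(7, Rational(1, 2))), Pow(Add(5, Mul(-14, Pow(7, Rational(1, 2)))), -1), Add(498, Mul(-1176, Pow(7, Rational(1, 2))))), -29452) = Add(Mul(-14, Pow(7, Rational(1, 2)), Pow(Add(5, Mul(-14, Pow(7, Rational(1, 2)))), -1), Add(498, Mul(-1176, Pow(7, Rational(1, 2))))), -29452) = Add(-29452, Mul(-14, Pow(7, Rational(1, 2)), Pow(Add(5, Mul(-14, Pow(7, Rational(1, 2)))), -1), Add(498, Mul(-1176, Pow(7, Rational(1, 2))))))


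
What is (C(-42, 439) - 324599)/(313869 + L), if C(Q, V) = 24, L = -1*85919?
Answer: -12983/9118 ≈ -1.4239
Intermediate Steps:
L = -85919
(C(-42, 439) - 324599)/(313869 + L) = (24 - 324599)/(313869 - 85919) = -324575/227950 = -324575*1/227950 = -12983/9118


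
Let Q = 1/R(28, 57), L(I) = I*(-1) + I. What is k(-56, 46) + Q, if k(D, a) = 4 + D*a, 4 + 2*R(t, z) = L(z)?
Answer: -5145/2 ≈ -2572.5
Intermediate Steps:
L(I) = 0 (L(I) = -I + I = 0)
R(t, z) = -2 (R(t, z) = -2 + (1/2)*0 = -2 + 0 = -2)
Q = -1/2 (Q = 1/(-2) = -1/2 ≈ -0.50000)
k(-56, 46) + Q = (4 - 56*46) - 1/2 = (4 - 2576) - 1/2 = -2572 - 1/2 = -5145/2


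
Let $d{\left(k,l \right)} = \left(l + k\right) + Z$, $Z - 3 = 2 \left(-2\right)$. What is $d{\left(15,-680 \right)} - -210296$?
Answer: $209630$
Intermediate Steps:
$Z = -1$ ($Z = 3 + 2 \left(-2\right) = 3 - 4 = -1$)
$d{\left(k,l \right)} = -1 + k + l$ ($d{\left(k,l \right)} = \left(l + k\right) - 1 = \left(k + l\right) - 1 = -1 + k + l$)
$d{\left(15,-680 \right)} - -210296 = \left(-1 + 15 - 680\right) - -210296 = -666 + 210296 = 209630$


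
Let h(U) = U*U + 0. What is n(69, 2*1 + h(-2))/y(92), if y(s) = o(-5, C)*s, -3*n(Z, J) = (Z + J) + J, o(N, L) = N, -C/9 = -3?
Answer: 27/460 ≈ 0.058696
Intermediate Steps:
C = 27 (C = -9*(-3) = 27)
h(U) = U² (h(U) = U² + 0 = U²)
n(Z, J) = -2*J/3 - Z/3 (n(Z, J) = -((Z + J) + J)/3 = -((J + Z) + J)/3 = -(Z + 2*J)/3 = -2*J/3 - Z/3)
y(s) = -5*s
n(69, 2*1 + h(-2))/y(92) = (-2*(2*1 + (-2)²)/3 - ⅓*69)/((-5*92)) = (-2*(2 + 4)/3 - 23)/(-460) = (-⅔*6 - 23)*(-1/460) = (-4 - 23)*(-1/460) = -27*(-1/460) = 27/460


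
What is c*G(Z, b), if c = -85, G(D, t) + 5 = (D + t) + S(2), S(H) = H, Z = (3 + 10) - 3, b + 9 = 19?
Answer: -1445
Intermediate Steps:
b = 10 (b = -9 + 19 = 10)
Z = 10 (Z = 13 - 3 = 10)
G(D, t) = -3 + D + t (G(D, t) = -5 + ((D + t) + 2) = -5 + (2 + D + t) = -3 + D + t)
c*G(Z, b) = -85*(-3 + 10 + 10) = -85*17 = -1445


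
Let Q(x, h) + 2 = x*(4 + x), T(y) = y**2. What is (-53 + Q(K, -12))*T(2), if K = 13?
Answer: 664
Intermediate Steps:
Q(x, h) = -2 + x*(4 + x)
(-53 + Q(K, -12))*T(2) = (-53 + (-2 + 13**2 + 4*13))*2**2 = (-53 + (-2 + 169 + 52))*4 = (-53 + 219)*4 = 166*4 = 664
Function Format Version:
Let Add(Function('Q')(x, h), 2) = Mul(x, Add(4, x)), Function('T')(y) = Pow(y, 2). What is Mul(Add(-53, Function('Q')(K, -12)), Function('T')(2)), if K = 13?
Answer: 664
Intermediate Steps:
Function('Q')(x, h) = Add(-2, Mul(x, Add(4, x)))
Mul(Add(-53, Function('Q')(K, -12)), Function('T')(2)) = Mul(Add(-53, Add(-2, Pow(13, 2), Mul(4, 13))), Pow(2, 2)) = Mul(Add(-53, Add(-2, 169, 52)), 4) = Mul(Add(-53, 219), 4) = Mul(166, 4) = 664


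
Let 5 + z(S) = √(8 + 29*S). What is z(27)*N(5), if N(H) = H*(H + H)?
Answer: -250 + 50*√791 ≈ 1156.2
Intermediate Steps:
N(H) = 2*H² (N(H) = H*(2*H) = 2*H²)
z(S) = -5 + √(8 + 29*S)
z(27)*N(5) = (-5 + √(8 + 29*27))*(2*5²) = (-5 + √(8 + 783))*(2*25) = (-5 + √791)*50 = -250 + 50*√791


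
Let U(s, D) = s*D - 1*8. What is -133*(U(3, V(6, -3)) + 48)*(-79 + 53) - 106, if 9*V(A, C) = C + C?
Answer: 131298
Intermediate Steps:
V(A, C) = 2*C/9 (V(A, C) = (C + C)/9 = (2*C)/9 = 2*C/9)
U(s, D) = -8 + D*s (U(s, D) = D*s - 8 = -8 + D*s)
-133*(U(3, V(6, -3)) + 48)*(-79 + 53) - 106 = -133*((-8 + ((2/9)*(-3))*3) + 48)*(-79 + 53) - 106 = -133*((-8 - ⅔*3) + 48)*(-26) - 106 = -133*((-8 - 2) + 48)*(-26) - 106 = -133*(-10 + 48)*(-26) - 106 = -5054*(-26) - 106 = -133*(-988) - 106 = 131404 - 106 = 131298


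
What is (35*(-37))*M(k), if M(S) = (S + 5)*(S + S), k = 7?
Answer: -217560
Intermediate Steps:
M(S) = 2*S*(5 + S) (M(S) = (5 + S)*(2*S) = 2*S*(5 + S))
(35*(-37))*M(k) = (35*(-37))*(2*7*(5 + 7)) = -2590*7*12 = -1295*168 = -217560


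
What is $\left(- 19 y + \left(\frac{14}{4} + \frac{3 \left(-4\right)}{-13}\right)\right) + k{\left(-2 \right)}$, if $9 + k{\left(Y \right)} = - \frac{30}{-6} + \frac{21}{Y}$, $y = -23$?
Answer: $\frac{5550}{13} \approx 426.92$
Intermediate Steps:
$k{\left(Y \right)} = -4 + \frac{21}{Y}$ ($k{\left(Y \right)} = -9 + \left(- \frac{30}{-6} + \frac{21}{Y}\right) = -9 + \left(\left(-30\right) \left(- \frac{1}{6}\right) + \frac{21}{Y}\right) = -9 + \left(5 + \frac{21}{Y}\right) = -4 + \frac{21}{Y}$)
$\left(- 19 y + \left(\frac{14}{4} + \frac{3 \left(-4\right)}{-13}\right)\right) + k{\left(-2 \right)} = \left(\left(-19\right) \left(-23\right) + \left(\frac{14}{4} + \frac{3 \left(-4\right)}{-13}\right)\right) + \left(-4 + \frac{21}{-2}\right) = \left(437 + \left(14 \cdot \frac{1}{4} - - \frac{12}{13}\right)\right) + \left(-4 + 21 \left(- \frac{1}{2}\right)\right) = \left(437 + \left(\frac{7}{2} + \frac{12}{13}\right)\right) - \frac{29}{2} = \left(437 + \frac{115}{26}\right) - \frac{29}{2} = \frac{11477}{26} - \frac{29}{2} = \frac{5550}{13}$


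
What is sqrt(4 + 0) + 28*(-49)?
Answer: -1370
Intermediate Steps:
sqrt(4 + 0) + 28*(-49) = sqrt(4) - 1372 = 2 - 1372 = -1370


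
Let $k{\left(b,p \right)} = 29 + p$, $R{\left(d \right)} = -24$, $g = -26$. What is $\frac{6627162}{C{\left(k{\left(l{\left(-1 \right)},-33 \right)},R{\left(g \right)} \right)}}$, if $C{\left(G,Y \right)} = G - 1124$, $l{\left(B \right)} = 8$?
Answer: $- \frac{1104527}{188} \approx -5875.1$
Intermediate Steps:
$C{\left(G,Y \right)} = -1124 + G$
$\frac{6627162}{C{\left(k{\left(l{\left(-1 \right)},-33 \right)},R{\left(g \right)} \right)}} = \frac{6627162}{-1124 + \left(29 - 33\right)} = \frac{6627162}{-1124 - 4} = \frac{6627162}{-1128} = 6627162 \left(- \frac{1}{1128}\right) = - \frac{1104527}{188}$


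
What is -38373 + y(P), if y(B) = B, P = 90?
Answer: -38283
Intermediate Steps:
-38373 + y(P) = -38373 + 90 = -38283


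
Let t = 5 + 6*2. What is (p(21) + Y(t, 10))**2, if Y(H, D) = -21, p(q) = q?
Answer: 0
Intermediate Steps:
t = 17 (t = 5 + 12 = 17)
(p(21) + Y(t, 10))**2 = (21 - 21)**2 = 0**2 = 0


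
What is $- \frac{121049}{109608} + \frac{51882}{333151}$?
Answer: $- \frac{34640913143}{36516014808} \approx -0.94865$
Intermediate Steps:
$- \frac{121049}{109608} + \frac{51882}{333151} = - \frac{34640913143}{36516014808}$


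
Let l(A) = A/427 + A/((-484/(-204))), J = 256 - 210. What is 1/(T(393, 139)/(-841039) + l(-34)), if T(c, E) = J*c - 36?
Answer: -43453962013/627112624762 ≈ -0.069292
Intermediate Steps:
J = 46
l(A) = 21898*A/51667 (l(A) = A*(1/427) + A/((-484*(-1/204))) = A/427 + A/(121/51) = A/427 + A*(51/121) = A/427 + 51*A/121 = 21898*A/51667)
T(c, E) = -36 + 46*c (T(c, E) = 46*c - 36 = -36 + 46*c)
1/(T(393, 139)/(-841039) + l(-34)) = 1/((-36 + 46*393)/(-841039) + (21898/51667)*(-34)) = 1/((-36 + 18078)*(-1/841039) - 744532/51667) = 1/(18042*(-1/841039) - 744532/51667) = 1/(-18042/841039 - 744532/51667) = 1/(-627112624762/43453962013) = -43453962013/627112624762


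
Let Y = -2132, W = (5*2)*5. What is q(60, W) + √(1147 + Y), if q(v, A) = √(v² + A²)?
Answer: 10*√61 + I*√985 ≈ 78.103 + 31.385*I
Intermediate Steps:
W = 50 (W = 10*5 = 50)
q(v, A) = √(A² + v²)
q(60, W) + √(1147 + Y) = √(50² + 60²) + √(1147 - 2132) = √(2500 + 3600) + √(-985) = √6100 + I*√985 = 10*√61 + I*√985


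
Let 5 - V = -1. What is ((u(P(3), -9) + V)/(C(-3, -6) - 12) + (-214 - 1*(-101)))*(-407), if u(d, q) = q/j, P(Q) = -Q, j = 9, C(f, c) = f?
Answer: 138380/3 ≈ 46127.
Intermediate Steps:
V = 6 (V = 5 - 1*(-1) = 5 + 1 = 6)
u(d, q) = q/9
((u(P(3), -9) + V)/(C(-3, -6) - 12) + (-214 - 1*(-101)))*(-407) = (((1/9)*(-9) + 6)/(-3 - 12) + (-214 - 1*(-101)))*(-407) = ((-1 + 6)/(-15) + (-214 + 101))*(-407) = (5*(-1/15) - 113)*(-407) = (-1/3 - 113)*(-407) = -340/3*(-407) = 138380/3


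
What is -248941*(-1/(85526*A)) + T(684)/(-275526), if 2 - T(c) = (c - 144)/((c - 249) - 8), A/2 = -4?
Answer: -2092001743771/5749771348944 ≈ -0.36384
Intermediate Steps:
A = -8 (A = 2*(-4) = -8)
T(c) = 2 - (-144 + c)/(-257 + c) (T(c) = 2 - (c - 144)/((c - 249) - 8) = 2 - (-144 + c)/((-249 + c) - 8) = 2 - (-144 + c)/(-257 + c))
-248941*(-1/(85526*A)) + T(684)/(-275526) = -248941/((-8*(-85526))) + ((-370 + 684)/(-257 + 684))/(-275526) = -248941/684208 + (314/427)*(-1/275526) = -248941*1/684208 + ((1/427)*314)*(-1/275526) = -35563/97744 + (314/427)*(-1/275526) = -35563/97744 - 157/58824801 = -2092001743771/5749771348944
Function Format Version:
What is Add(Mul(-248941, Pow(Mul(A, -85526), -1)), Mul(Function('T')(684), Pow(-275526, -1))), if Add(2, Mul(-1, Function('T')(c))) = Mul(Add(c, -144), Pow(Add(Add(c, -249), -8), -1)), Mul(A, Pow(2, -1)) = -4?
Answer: Rational(-2092001743771, 5749771348944) ≈ -0.36384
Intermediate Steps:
A = -8 (A = Mul(2, -4) = -8)
Function('T')(c) = Add(2, Mul(-1, Pow(Add(-257, c), -1), Add(-144, c))) (Function('T')(c) = Add(2, Mul(-1, Mul(Add(c, -144), Pow(Add(Add(c, -249), -8), -1)))) = Add(2, Mul(-1, Mul(Add(-144, c), Pow(Add(Add(-249, c), -8), -1)))) = Add(2, Mul(-1, Mul(Add(-144, c), Pow(Add(-257, c), -1)))) = Add(2, Mul(-1, Mul(Pow(Add(-257, c), -1), Add(-144, c)))) = Add(2, Mul(-1, Pow(Add(-257, c), -1), Add(-144, c))))
Add(Mul(-248941, Pow(Mul(A, -85526), -1)), Mul(Function('T')(684), Pow(-275526, -1))) = Add(Mul(-248941, Pow(Mul(-8, -85526), -1)), Mul(Mul(Pow(Add(-257, 684), -1), Add(-370, 684)), Pow(-275526, -1))) = Add(Mul(-248941, Pow(684208, -1)), Mul(Mul(Pow(427, -1), 314), Rational(-1, 275526))) = Add(Mul(-248941, Rational(1, 684208)), Mul(Mul(Rational(1, 427), 314), Rational(-1, 275526))) = Add(Rational(-35563, 97744), Mul(Rational(314, 427), Rational(-1, 275526))) = Add(Rational(-35563, 97744), Rational(-157, 58824801)) = Rational(-2092001743771, 5749771348944)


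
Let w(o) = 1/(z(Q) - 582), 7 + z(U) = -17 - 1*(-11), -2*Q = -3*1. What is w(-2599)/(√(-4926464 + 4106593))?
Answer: I*√819871/487823245 ≈ 1.8561e-6*I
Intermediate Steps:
Q = 3/2 (Q = -(-3)/2 = -½*(-3) = 3/2 ≈ 1.5000)
z(U) = -13 (z(U) = -7 + (-17 - 1*(-11)) = -7 + (-17 + 11) = -7 - 6 = -13)
w(o) = -1/595 (w(o) = 1/(-13 - 582) = 1/(-595) = -1/595)
w(-2599)/(√(-4926464 + 4106593)) = -1/(595*√(-4926464 + 4106593)) = -(-I*√819871/819871)/595 = -(-1)*I*√819871/487823245 = I*√819871/487823245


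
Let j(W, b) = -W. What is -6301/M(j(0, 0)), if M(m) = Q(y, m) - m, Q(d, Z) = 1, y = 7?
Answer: -6301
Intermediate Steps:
M(m) = 1 - m
-6301/M(j(0, 0)) = -6301/(1 - (-1)*0) = -6301/(1 - 1*0) = -6301/(1 + 0) = -6301/1 = -6301*1 = -6301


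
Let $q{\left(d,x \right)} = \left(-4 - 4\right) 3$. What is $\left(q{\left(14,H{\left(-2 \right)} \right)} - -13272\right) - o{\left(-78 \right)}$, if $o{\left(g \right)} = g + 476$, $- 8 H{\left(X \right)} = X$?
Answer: $12850$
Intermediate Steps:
$H{\left(X \right)} = - \frac{X}{8}$
$o{\left(g \right)} = 476 + g$
$q{\left(d,x \right)} = -24$ ($q{\left(d,x \right)} = \left(-8\right) 3 = -24$)
$\left(q{\left(14,H{\left(-2 \right)} \right)} - -13272\right) - o{\left(-78 \right)} = \left(-24 - -13272\right) - \left(476 - 78\right) = \left(-24 + 13272\right) - 398 = 13248 - 398 = 12850$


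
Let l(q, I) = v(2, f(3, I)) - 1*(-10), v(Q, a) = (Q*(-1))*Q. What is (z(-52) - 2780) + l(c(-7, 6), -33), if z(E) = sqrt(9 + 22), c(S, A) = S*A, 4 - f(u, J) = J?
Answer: -2774 + sqrt(31) ≈ -2768.4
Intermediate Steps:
f(u, J) = 4 - J
v(Q, a) = -Q**2 (v(Q, a) = (-Q)*Q = -Q**2)
c(S, A) = A*S
l(q, I) = 6 (l(q, I) = -1*2**2 - 1*(-10) = -1*4 + 10 = -4 + 10 = 6)
z(E) = sqrt(31)
(z(-52) - 2780) + l(c(-7, 6), -33) = (sqrt(31) - 2780) + 6 = (-2780 + sqrt(31)) + 6 = -2774 + sqrt(31)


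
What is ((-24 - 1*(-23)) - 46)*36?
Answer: -1692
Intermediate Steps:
((-24 - 1*(-23)) - 46)*36 = ((-24 + 23) - 46)*36 = (-1 - 46)*36 = -47*36 = -1692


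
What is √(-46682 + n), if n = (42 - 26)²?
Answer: I*√46426 ≈ 215.47*I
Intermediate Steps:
n = 256 (n = 16² = 256)
√(-46682 + n) = √(-46682 + 256) = √(-46426) = I*√46426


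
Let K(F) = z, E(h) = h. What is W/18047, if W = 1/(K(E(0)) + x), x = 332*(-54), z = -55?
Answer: -1/324539201 ≈ -3.0813e-9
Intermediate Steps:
x = -17928
K(F) = -55
W = -1/17983 (W = 1/(-55 - 17928) = 1/(-17983) = -1/17983 ≈ -5.5608e-5)
W/18047 = -1/17983/18047 = -1/17983*1/18047 = -1/324539201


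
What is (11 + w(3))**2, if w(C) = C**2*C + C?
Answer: 1681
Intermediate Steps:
w(C) = C + C**3 (w(C) = C**3 + C = C + C**3)
(11 + w(3))**2 = (11 + (3 + 3**3))**2 = (11 + (3 + 27))**2 = (11 + 30)**2 = 41**2 = 1681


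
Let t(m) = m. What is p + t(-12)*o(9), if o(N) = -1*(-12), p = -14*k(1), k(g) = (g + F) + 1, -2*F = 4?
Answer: -144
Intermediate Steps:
F = -2 (F = -½*4 = -2)
k(g) = -1 + g (k(g) = (g - 2) + 1 = (-2 + g) + 1 = -1 + g)
p = 0 (p = -14*(-1 + 1) = -14*0 = 0)
o(N) = 12
p + t(-12)*o(9) = 0 - 12*12 = 0 - 144 = -144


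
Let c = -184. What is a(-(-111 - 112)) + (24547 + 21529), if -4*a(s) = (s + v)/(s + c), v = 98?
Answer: 2395845/52 ≈ 46074.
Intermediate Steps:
a(s) = -(98 + s)/(4*(-184 + s)) (a(s) = -(s + 98)/(4*(s - 184)) = -(98 + s)/(4*(-184 + s)))
a(-(-111 - 112)) + (24547 + 21529) = (-98 - (-1)*(-111 - 112))/(4*(-184 - (-111 - 112))) + (24547 + 21529) = (-98 - (-1)*(-223))/(4*(-184 - 1*(-223))) + 46076 = (-98 - 1*223)/(4*(-184 + 223)) + 46076 = (¼)*(-98 - 223)/39 + 46076 = (¼)*(1/39)*(-321) + 46076 = -107/52 + 46076 = 2395845/52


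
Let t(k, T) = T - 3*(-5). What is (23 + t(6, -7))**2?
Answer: 961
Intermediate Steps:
t(k, T) = 15 + T (t(k, T) = T + 15 = 15 + T)
(23 + t(6, -7))**2 = (23 + (15 - 7))**2 = (23 + 8)**2 = 31**2 = 961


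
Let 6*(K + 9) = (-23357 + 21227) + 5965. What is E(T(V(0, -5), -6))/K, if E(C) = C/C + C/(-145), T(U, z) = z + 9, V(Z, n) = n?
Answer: 852/548245 ≈ 0.0015540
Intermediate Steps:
T(U, z) = 9 + z
K = 3781/6 (K = -9 + ((-23357 + 21227) + 5965)/6 = -9 + (-2130 + 5965)/6 = -9 + (1/6)*3835 = -9 + 3835/6 = 3781/6 ≈ 630.17)
E(C) = 1 - C/145 (E(C) = 1 + C*(-1/145) = 1 - C/145)
E(T(V(0, -5), -6))/K = (1 - (9 - 6)/145)/(3781/6) = (1 - 1/145*3)*(6/3781) = (1 - 3/145)*(6/3781) = (142/145)*(6/3781) = 852/548245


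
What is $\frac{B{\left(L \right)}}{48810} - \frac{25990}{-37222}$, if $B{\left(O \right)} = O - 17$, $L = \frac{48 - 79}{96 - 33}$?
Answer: $\frac{19969752764}{28614691665} \approx 0.69788$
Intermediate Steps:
$L = - \frac{31}{63} \approx -0.49206$
$B{\left(O \right)} = -17 + O$ ($B{\left(O \right)} = O - 17 = -17 + O$)
$\frac{B{\left(L \right)}}{48810} - \frac{25990}{-37222} = \frac{-17 - \frac{31}{63}}{48810} - \frac{25990}{-37222} = \left(- \frac{1102}{63}\right) \frac{1}{48810} - - \frac{12995}{18611} = - \frac{551}{1537515} + \frac{12995}{18611} = \frac{19969752764}{28614691665}$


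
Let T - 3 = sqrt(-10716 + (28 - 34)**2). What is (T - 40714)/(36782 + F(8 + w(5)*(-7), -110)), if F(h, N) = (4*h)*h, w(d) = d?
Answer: -40711/39698 + I*sqrt(2670)/19849 ≈ -1.0255 + 0.0026033*I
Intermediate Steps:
F(h, N) = 4*h**2
T = 3 + 2*I*sqrt(2670) (T = 3 + sqrt(-10716 + (28 - 34)**2) = 3 + sqrt(-10716 + (-6)**2) = 3 + sqrt(-10716 + 36) = 3 + sqrt(-10680) = 3 + 2*I*sqrt(2670) ≈ 3.0 + 103.34*I)
(T - 40714)/(36782 + F(8 + w(5)*(-7), -110)) = ((3 + 2*I*sqrt(2670)) - 40714)/(36782 + 4*(8 + 5*(-7))**2) = (-40711 + 2*I*sqrt(2670))/(36782 + 4*(8 - 35)**2) = (-40711 + 2*I*sqrt(2670))/(36782 + 4*(-27)**2) = (-40711 + 2*I*sqrt(2670))/(36782 + 4*729) = (-40711 + 2*I*sqrt(2670))/(36782 + 2916) = (-40711 + 2*I*sqrt(2670))/39698 = (-40711 + 2*I*sqrt(2670))*(1/39698) = -40711/39698 + I*sqrt(2670)/19849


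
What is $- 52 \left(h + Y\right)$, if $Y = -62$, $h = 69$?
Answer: $-364$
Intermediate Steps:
$- 52 \left(h + Y\right) = - 52 \left(69 - 62\right) = \left(-52\right) 7 = -364$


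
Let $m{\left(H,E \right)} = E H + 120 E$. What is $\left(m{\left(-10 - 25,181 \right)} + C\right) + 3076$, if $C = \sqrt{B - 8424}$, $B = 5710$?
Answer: $18461 + i \sqrt{2714} \approx 18461.0 + 52.096 i$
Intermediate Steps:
$m{\left(H,E \right)} = 120 E + E H$
$C = i \sqrt{2714}$ ($C = \sqrt{5710 - 8424} = \sqrt{-2714} = i \sqrt{2714} \approx 52.096 i$)
$\left(m{\left(-10 - 25,181 \right)} + C\right) + 3076 = \left(181 \left(120 - 35\right) + i \sqrt{2714}\right) + 3076 = \left(181 \cdot 85 + i \sqrt{2714}\right) + 3076 = \left(15385 + i \sqrt{2714}\right) + 3076 = 18461 + i \sqrt{2714}$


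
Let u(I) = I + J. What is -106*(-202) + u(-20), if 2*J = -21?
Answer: 42763/2 ≈ 21382.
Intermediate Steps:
J = -21/2 (J = (½)*(-21) = -21/2 ≈ -10.500)
u(I) = -21/2 + I (u(I) = I - 21/2 = -21/2 + I)
-106*(-202) + u(-20) = -106*(-202) + (-21/2 - 20) = 21412 - 61/2 = 42763/2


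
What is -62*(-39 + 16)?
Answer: 1426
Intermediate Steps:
-62*(-39 + 16) = -62*(-23) = 1426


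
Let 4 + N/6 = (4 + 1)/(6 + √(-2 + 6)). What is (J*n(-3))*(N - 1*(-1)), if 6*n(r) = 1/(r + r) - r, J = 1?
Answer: -1309/144 ≈ -9.0903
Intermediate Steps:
n(r) = -r/6 + 1/(12*r) (n(r) = (1/(r + r) - r)/6 = (1/(2*r) - r)/6 = -r/6 + 1/(12*r))
N = -81/4 (N = -24 + 6*((4 + 1)/(6 + √(-2 + 6))) = -24 + 6*(5/(6 + √4)) = -24 + 6*(5/(6 + 2)) = -24 + 6*(5/8) = -24 + 15/4 = -81/4 ≈ -20.250)
(J*n(-3))*(N - 1*(-1)) = (1*(-⅙*(-3) + (1/12)/(-3)))*(-81/4 - 1*(-1)) = (1*(½ + (1/12)*(-⅓)))*(-81/4 + 1) = (1*(½ - 1/36))*(-77/4) = (1*(17/36))*(-77/4) = (17/36)*(-77/4) = -1309/144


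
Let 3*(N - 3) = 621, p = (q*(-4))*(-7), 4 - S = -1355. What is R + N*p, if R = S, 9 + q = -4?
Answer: -75081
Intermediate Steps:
q = -13 (q = -9 - 4 = -13)
S = 1359 (S = 4 - 1*(-1355) = 4 + 1355 = 1359)
R = 1359
p = -364 (p = -13*(-4)*(-7) = 52*(-7) = -364)
N = 210 (N = 3 + (⅓)*621 = 3 + 207 = 210)
R + N*p = 1359 + 210*(-364) = 1359 - 76440 = -75081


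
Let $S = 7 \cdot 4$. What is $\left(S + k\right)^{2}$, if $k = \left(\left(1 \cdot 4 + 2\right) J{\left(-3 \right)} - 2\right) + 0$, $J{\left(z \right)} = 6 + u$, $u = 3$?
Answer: $6400$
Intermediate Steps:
$J{\left(z \right)} = 9$ ($J{\left(z \right)} = 6 + 3 = 9$)
$k = 52$ ($k = \left(\left(1 \cdot 4 + 2\right) 9 - 2\right) + 0 = \left(\left(4 + 2\right) 9 - 2\right) + 0 = \left(6 \cdot 9 - 2\right) + 0 = \left(54 - 2\right) + 0 = 52 + 0 = 52$)
$S = 28$
$\left(S + k\right)^{2} = \left(28 + 52\right)^{2} = 80^{2} = 6400$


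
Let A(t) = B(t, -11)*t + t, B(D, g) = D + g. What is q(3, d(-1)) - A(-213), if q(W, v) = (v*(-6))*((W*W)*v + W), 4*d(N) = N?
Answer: -379983/8 ≈ -47498.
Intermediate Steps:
d(N) = N/4
q(W, v) = -6*v*(W + v*W²) (q(W, v) = (-6*v)*(W²*v + W) = (-6*v)*(v*W² + W) = (-6*v)*(W + v*W²) = -6*v*(W + v*W²))
A(t) = t + t*(-11 + t) (A(t) = (t - 11)*t + t = (-11 + t)*t + t = t*(-11 + t) + t = t + t*(-11 + t))
q(3, d(-1)) - A(-213) = -6*3*(¼)*(-1)*(1 + 3*((¼)*(-1))) - (-213)*(-10 - 213) = -6*3*(-¼)*(1 + 3*(-¼)) - (-213)*(-223) = -6*3*(-¼)*(1 - ¾) - 1*47499 = -6*3*(-¼)*¼ - 47499 = 9/8 - 47499 = -379983/8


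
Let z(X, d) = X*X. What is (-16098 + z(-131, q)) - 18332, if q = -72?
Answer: -17269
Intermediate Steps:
z(X, d) = X**2
(-16098 + z(-131, q)) - 18332 = (-16098 + (-131)**2) - 18332 = (-16098 + 17161) - 18332 = 1063 - 18332 = -17269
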